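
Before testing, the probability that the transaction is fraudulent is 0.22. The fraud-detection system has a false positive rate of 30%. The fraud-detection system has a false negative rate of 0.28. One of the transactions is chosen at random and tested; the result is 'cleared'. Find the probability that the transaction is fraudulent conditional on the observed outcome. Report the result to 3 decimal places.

P(H | E) ≈ 0.101

Let H be the event that the transaction is fraudulent. P(H) = 0.22, so P(¬H) = 0.78. With E the 'cleared' result, P(E|H) = 0.28 and P(E|¬H) = 0.7.
P(E) = 0.28·0.22 + 0.7·0.78 = 0.061600 + 0.54600 = 0.60760.
By Bayes' theorem, P(H|E) = 0.061600 / 0.60760 = 0.101.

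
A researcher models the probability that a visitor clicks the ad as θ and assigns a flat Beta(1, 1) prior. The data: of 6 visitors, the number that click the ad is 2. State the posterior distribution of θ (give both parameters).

Posterior: Beta(3, 5)

Observing 2 successes and 4 failures updates Beta(1, 1) by adding the success and failure counts to the two shape parameters: α = 1+2 = 3, β = 1+4 = 5.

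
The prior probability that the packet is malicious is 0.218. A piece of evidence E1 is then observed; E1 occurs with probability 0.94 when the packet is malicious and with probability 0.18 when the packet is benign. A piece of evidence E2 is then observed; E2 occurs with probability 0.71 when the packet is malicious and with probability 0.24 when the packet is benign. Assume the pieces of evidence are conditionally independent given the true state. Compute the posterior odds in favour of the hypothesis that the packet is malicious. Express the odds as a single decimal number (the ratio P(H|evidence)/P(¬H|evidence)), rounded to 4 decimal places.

Prior odds = 0.218/(1−0.218) = 0.27877. In log-odds, ln(0.27877) = -1.2774.
Add log likelihood ratios: ln(5.2222) + ln(2.9583) = 2.7375.
Posterior log-odds = 1.4602, so posterior odds = exp(1.4602) = 4.3068.

Posterior odds ≈ 4.3068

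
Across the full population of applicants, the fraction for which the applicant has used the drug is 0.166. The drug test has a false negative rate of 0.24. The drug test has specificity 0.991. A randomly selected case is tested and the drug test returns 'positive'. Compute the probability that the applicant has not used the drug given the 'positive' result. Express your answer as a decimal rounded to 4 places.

P(¬H | E) ≈ 0.0562

Let H be the event that the applicant has used the drug. P(H) = 0.166, so P(¬H) = 0.834. With E the 'positive' result, P(E|H) = 0.76 and P(E|¬H) = 0.009.
P(E) = 0.76·0.166 + 0.009·0.834 = 0.12616 + 0.0075060 = 0.13367.
By Bayes' theorem, P(H|E) = 0.12616 / 0.13367 = 0.9438. Hence P(¬H|E) = 1 − 0.9438 = 0.0562.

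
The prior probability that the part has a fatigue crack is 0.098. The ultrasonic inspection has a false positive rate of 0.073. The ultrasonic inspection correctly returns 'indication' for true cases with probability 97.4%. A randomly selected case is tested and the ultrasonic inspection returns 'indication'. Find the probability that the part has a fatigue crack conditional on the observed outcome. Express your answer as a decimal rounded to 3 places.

Write H for 'the part has a fatigue crack'. Prior odds H:¬H = 0.098/0.902 = 0.10865. For the 'indication' outcome, the likelihood ratio is 0.974/0.073 = 13.342.
Posterior odds = 0.10865 × 13.342 = 1.4496, so P(H|E) = 1.4496/(1+1.4496) = 0.592.

P(H | E) ≈ 0.592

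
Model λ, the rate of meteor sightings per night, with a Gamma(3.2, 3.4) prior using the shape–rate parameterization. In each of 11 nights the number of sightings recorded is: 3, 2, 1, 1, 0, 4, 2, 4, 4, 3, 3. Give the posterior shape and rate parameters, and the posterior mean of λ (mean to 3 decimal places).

Posterior: Gamma(shape=30.2, rate=14.4); mean ≈ 2.097

The Poisson likelihood adds the total count to the shape and the number of exposure periods to the rate. Here ∑xᵢ = 27 and n = 11, so shape 3.2→30.2 and rate 3.4→14.4.
Posterior mean = shape/rate = 30.2/14.4 = 2.097.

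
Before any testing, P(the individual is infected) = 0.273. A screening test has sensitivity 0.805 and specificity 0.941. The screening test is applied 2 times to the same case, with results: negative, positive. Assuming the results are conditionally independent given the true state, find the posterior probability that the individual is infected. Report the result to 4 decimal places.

With H the event that the individual is infected, the joint likelihood of the observed sequence is P(data|H) = 0.195·0.805 = 0.15698 and P(data|¬H) = 0.941·0.059 = 0.055519.
Bayes: P(H|data) = 0.273·0.15698 / (0.273·0.15698 + 0.727·0.055519) = 0.042854/0.083216 = 0.5150.

Posterior P(H) ≈ 0.5150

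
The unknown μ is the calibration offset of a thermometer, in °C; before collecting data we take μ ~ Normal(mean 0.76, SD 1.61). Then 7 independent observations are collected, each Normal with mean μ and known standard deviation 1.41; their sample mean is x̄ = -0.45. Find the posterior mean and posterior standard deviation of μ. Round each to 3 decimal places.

With known σ, the Normal prior is conjugate. Weight on the data is w = (n/σ²)/(n/σ² + 1/τ₀²) = 3.52095/(3.52095+0.385788) = 0.90125.
Posterior mean = w·x̄ + (1−w)·μ₀ = 0.90125·-0.45 + 0.098749·0.76 = -0.331. Posterior variance = 1/(3.52095+0.385788) = 0.255968, so SD = 0.506.

Posterior mean ≈ -0.331; posterior SD ≈ 0.506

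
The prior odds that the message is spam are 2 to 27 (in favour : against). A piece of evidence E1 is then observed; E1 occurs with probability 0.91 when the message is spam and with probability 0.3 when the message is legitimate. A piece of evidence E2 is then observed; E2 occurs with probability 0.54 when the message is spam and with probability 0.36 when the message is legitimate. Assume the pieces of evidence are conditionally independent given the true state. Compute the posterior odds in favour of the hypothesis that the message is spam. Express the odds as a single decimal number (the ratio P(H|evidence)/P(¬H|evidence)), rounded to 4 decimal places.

Prior odds = 2/27 = 0.074074. In log-odds, ln(0.074074) = -2.6027.
Add log likelihood ratios: ln(3.0333) + ln(1.5000) = 1.5151.
Posterior log-odds = -1.0876, so posterior odds = exp(-1.0876) = 0.33704.

Posterior odds ≈ 0.3370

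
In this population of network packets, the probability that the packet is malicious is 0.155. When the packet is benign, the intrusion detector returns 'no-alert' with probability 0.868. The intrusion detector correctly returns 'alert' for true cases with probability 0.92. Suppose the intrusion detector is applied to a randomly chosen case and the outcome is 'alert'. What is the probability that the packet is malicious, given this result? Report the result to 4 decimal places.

P(H | E) ≈ 0.5611

Write H for 'the packet is malicious'. Prior odds H:¬H = 0.155/0.845 = 0.18343. For the 'alert' outcome, the likelihood ratio is 0.92/0.132 = 6.9697.
Posterior odds = 0.18343 × 6.9697 = 1.2785, so P(H|E) = 1.2785/(1+1.2785) = 0.5611.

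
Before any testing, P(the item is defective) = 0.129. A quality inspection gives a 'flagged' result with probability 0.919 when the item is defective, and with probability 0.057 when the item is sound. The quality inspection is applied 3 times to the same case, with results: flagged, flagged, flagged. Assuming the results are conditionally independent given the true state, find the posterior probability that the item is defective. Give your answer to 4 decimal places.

Let H be the event that the item is defective; start with P(H) = 0.129. P('flagged'|H) = 0.919, P('flagged'|¬H) = 0.057.
Update on result 1 ('flagged'): P(H) ← 0.919·0.1290 / (0.919·0.1290 + 0.057·0.8710) = 0.11855/0.16820 = 0.7048.
Update on result 2 ('flagged'): P(H) ← 0.919·0.7048 / (0.919·0.7048 + 0.057·0.2952) = 0.64774/0.66456 = 0.9747.
Update on result 3 ('flagged'): P(H) ← 0.919·0.9747 / (0.919·0.9747 + 0.057·0.0253) = 0.89573/0.89718 = 0.9984.

Posterior P(H) ≈ 0.9984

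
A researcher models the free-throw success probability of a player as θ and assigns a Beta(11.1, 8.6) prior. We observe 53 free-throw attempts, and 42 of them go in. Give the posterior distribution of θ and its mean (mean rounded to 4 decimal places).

Observing 42 successes and 11 failures updates Beta(11.1, 8.6) by adding the success and failure counts to the two shape parameters: α = 11.1+42 = 53.1, β = 8.6+11 = 19.6.
E[θ | data] = 53.1/(53.1+19.6) = 0.7304.

Posterior: Beta(53.1, 19.6); mean ≈ 0.7304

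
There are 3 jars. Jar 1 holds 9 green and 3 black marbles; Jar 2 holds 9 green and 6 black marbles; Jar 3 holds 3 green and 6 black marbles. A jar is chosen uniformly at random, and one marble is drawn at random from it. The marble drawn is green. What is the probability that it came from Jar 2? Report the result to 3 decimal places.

Posterior probability ≈ 0.356

P(green|Jar 1) = 0.75; P(green|Jar 2) = 0.6; P(green|Jar 3) = 0.3333.
Prior × likelihood for each source: 0.333333·0.75=0.2500, 0.333333·0.6=0.2000, 0.333333·0.3333=0.1111. Summing gives P(green) = 0.56111.
P(Jar 2 | green) = 0.2000 / 0.56111 = 0.356.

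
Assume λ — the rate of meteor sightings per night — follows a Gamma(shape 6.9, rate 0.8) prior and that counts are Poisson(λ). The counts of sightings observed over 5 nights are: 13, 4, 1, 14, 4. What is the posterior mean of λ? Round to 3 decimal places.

The Poisson likelihood adds the total count to the shape and the number of exposure periods to the rate. Here ∑xᵢ = 36 and n = 5, so shape 6.9→42.9 and rate 0.8→5.8.
Posterior mean = shape/rate = 42.9/5.8 = 7.397.

Posterior mean ≈ 7.397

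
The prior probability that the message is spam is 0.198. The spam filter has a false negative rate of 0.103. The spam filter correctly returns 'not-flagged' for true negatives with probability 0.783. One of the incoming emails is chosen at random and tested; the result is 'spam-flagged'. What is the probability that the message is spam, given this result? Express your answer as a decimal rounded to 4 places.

Write H for 'the message is spam'. Prior odds H:¬H = 0.198/0.802 = 0.24688. For the 'spam-flagged' outcome, the likelihood ratio is 0.897/0.217 = 4.1336.
Posterior odds = 0.24688 × 4.1336 = 1.0205, so P(H|E) = 1.0205/(1+1.0205) = 0.5051.

P(H | E) ≈ 0.5051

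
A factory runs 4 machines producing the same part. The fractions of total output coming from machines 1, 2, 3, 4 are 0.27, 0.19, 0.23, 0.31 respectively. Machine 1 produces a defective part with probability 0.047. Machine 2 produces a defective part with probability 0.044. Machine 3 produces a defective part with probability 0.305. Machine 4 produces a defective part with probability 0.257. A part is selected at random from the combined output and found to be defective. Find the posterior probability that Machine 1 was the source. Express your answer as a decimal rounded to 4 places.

P(defective|M1) = 0.047; P(defective|M2) = 0.044; P(defective|M3) = 0.305; P(defective|M4) = 0.257.
Prior × likelihood for each source: 0.27·0.047=0.01269, 0.19·0.044=0.008360, 0.23·0.305=0.07015, 0.31·0.257=0.07967. Summing gives P(defective) = 0.17087.
P(Machine 1 | defective) = 0.01269 / 0.17087 = 0.0743.

Posterior probability ≈ 0.0743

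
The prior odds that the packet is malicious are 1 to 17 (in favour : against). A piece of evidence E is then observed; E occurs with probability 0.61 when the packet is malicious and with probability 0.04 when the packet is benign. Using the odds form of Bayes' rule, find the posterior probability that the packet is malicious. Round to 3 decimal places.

Prior odds = 1/17 = 0.058824. In log-odds, ln(0.058824) = -2.8332.
Add log likelihood ratio: ln(15.250) = 2.7246.
Posterior log-odds = -0.10863, so posterior odds = exp(-0.10863) = 0.89706. Converting, P(H|E) = 0.89706/1.8971 = 0.473.

Posterior probability ≈ 0.473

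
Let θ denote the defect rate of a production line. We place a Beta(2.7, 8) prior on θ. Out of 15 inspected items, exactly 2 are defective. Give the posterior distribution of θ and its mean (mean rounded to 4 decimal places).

Observing 2 successes and 13 failures updates Beta(2.7, 8) by adding the success and failure counts to the two shape parameters: α = 2.7+2 = 4.7, β = 8+13 = 21.
Posterior mean = α/(α+β) = 4.7/25.7 = 0.1829.

Posterior: Beta(4.7, 21); mean ≈ 0.1829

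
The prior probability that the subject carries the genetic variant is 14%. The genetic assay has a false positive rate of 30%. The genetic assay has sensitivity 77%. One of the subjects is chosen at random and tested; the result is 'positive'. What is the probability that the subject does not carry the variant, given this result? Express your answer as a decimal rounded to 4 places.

P(¬H | E) ≈ 0.7053

Let H be the event that the subject carries the genetic variant. P(H) = 0.14, so P(¬H) = 0.86. With E the 'positive' result, P(E|H) = 0.77 and P(E|¬H) = 0.3.
P(E) = 0.77·0.14 + 0.3·0.86 = 0.10780 + 0.25800 = 0.36580.
By Bayes' theorem, P(H|E) = 0.10780 / 0.36580 = 0.2947. Hence P(¬H|E) = 1 − 0.2947 = 0.7053.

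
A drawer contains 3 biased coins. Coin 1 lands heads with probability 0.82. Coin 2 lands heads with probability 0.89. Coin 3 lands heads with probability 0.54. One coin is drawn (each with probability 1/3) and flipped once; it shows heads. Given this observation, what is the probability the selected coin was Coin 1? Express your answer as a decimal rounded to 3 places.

Posterior probability ≈ 0.364

P(heads|C1) = 0.82; P(heads|C2) = 0.89; P(heads|C3) = 0.54.
Prior × likelihood for each source: 0.333333·0.82=0.2733, 0.333333·0.89=0.2967, 0.333333·0.54=0.1800. Summing gives P(heads) = 0.75000.
P(Coin 1 | heads) = 0.2733 / 0.75000 = 0.364.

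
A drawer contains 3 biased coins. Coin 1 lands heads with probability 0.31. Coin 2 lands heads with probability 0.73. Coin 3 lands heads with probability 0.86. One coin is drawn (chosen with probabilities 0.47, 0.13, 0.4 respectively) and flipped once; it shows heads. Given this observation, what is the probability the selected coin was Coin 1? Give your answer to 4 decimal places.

Tabulate prior·likelihood by source: [1] prior 0.47, lik 0.31, product 0.1457; [2] prior 0.13, lik 0.73, product 0.09490; [3] prior 0.4, lik 0.86, product 0.3440.
Normalizing constant = 0.58460; the posterior for Coin 1 is its product over the sum, 0.1457/0.58460 = 0.2492.

Posterior probability ≈ 0.2492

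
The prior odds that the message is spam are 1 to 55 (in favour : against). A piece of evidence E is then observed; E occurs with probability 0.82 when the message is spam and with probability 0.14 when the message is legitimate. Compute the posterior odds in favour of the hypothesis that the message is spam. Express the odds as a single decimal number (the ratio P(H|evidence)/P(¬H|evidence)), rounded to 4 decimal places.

Prior odds = 1/55 = 0.018182. In log-odds, ln(0.018182) = -4.0073.
Add log likelihood ratio: ln(5.8571) = 1.7677.
Posterior log-odds = -2.2397, so posterior odds = exp(-2.2397) = 0.10649.

Posterior odds ≈ 0.1065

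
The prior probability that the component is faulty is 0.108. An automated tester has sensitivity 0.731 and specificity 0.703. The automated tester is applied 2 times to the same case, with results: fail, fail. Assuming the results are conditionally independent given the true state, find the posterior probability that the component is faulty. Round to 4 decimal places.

Posterior P(H) ≈ 0.4231

Let H be the event that the component is faulty; start with P(H) = 0.108. P('fail'|H) = 0.731, P('fail'|¬H) = 0.297.
Update on result 1 ('fail'): P(H) ← 0.731·0.1080 / (0.731·0.1080 + 0.297·0.8920) = 0.078948/0.34387 = 0.2296.
Update on result 2 ('fail'): P(H) ← 0.731·0.2296 / (0.731·0.2296 + 0.297·0.7704) = 0.16783/0.39664 = 0.4231.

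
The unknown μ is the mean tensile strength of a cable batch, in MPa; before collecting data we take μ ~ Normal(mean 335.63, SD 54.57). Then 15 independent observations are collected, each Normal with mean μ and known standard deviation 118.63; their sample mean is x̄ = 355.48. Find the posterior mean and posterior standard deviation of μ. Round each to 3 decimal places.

Posterior mean ≈ 350.724; posterior SD ≈ 26.710

Prior precision 1/τ₀² = 1/54.57² = 0.00033581; data precision n/σ² = 15/118.63² = 0.00106586.
Posterior precision = 0.00033581 + 0.00106586 = 0.00140167, giving posterior SD = 1/√0.00140167 = 26.710.
Posterior mean = (0.00033581·335.63 + 0.00106586·355.48) / 0.00140167 = 350.724.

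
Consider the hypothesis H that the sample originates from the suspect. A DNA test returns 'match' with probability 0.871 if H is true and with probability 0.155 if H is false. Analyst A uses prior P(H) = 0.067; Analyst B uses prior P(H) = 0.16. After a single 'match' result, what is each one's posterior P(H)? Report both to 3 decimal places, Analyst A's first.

The likelihood ratio for a 'match' result is 0.871/0.155 = 5.6194.
Analyst A: prior odds 0.067/0.933 = 0.071811; posterior odds 0.40353; posterior probability 0.288.
Analyst B: prior odds 0.16/0.84 = 0.19048; posterior odds 1.0704; posterior probability 0.517.

Analyst A: 0.288; Analyst B: 0.517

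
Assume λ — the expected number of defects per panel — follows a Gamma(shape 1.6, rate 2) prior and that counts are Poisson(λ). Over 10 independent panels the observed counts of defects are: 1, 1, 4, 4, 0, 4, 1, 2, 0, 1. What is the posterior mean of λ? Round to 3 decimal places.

Posterior mean ≈ 1.633

The Poisson likelihood adds the total count to the shape and the number of exposure periods to the rate. Here ∑xᵢ = 18 and n = 10, so shape 1.6→19.6 and rate 2→12.
E[λ | data] = 19.6/12 = 1.633.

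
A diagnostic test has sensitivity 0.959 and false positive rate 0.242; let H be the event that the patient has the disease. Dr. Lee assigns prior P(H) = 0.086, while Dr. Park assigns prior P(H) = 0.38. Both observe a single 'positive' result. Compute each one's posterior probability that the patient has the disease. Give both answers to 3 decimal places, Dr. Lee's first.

The likelihood ratio for a 'positive' result is 0.959/0.242 = 3.9628.
Dr. Lee: prior odds 0.086/0.914 = 0.094092; posterior odds 0.37287; posterior probability 0.272.
Dr. Park: prior odds 0.38/0.62 = 0.61290; posterior odds 2.4288; posterior probability 0.708.

Dr. Lee: 0.272; Dr. Park: 0.708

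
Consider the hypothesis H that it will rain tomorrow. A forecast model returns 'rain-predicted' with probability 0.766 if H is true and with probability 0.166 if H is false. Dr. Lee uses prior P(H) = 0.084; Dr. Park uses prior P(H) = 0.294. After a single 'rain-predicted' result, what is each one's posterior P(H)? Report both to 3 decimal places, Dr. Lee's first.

P('+'|H) = 0.766, P('+'|¬H) = 0.166.
Dr. Lee: numerator 0.766·0.084 = 0.064344; evidence = 0.064344+0.166·0.916 = 0.21640; posterior = 0.297.
Dr. Park: numerator 0.766·0.294 = 0.22520; evidence = 0.22520+0.166·0.706 = 0.34240; posterior = 0.658.

Dr. Lee: 0.297; Dr. Park: 0.658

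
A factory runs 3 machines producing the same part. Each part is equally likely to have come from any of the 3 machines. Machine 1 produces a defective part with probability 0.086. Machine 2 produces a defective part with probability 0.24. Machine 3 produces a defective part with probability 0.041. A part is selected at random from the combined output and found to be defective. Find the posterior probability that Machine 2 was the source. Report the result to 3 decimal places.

Tabulate prior·likelihood by source: [1] prior 0.333333, lik 0.086, product 0.02867; [2] prior 0.333333, lik 0.24, product 0.08000; [3] prior 0.333333, lik 0.041, product 0.01367.
Normalizing constant = 0.12233; the posterior for Machine 2 is its product over the sum, 0.08000/0.12233 = 0.654.

Posterior probability ≈ 0.654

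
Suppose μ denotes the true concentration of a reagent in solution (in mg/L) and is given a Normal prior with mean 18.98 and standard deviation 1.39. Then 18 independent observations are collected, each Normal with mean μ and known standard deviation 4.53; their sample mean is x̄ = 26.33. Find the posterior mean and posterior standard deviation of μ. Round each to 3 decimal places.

With known σ, the Normal prior is conjugate. Weight on the data is w = (n/σ²)/(n/σ² + 1/τ₀²) = 0.877155/(0.877155+0.517572) = 0.62891.
Posterior mean = w·x̄ + (1−w)·μ₀ = 0.62891·26.33 + 0.37109·18.98 = 23.602. Posterior variance = 1/(0.877155+0.517572) = 0.716987, so SD = 0.847.

Posterior mean ≈ 23.602; posterior SD ≈ 0.847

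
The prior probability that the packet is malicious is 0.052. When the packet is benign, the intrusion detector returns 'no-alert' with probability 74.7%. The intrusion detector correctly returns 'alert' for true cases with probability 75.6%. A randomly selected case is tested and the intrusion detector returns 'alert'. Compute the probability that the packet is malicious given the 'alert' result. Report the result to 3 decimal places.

P(H | E) ≈ 0.141

Let H be the event that the packet is malicious. P(H) = 0.052, so P(¬H) = 0.948. With E the 'alert' result, P(E|H) = 0.756 and P(E|¬H) = 0.253.
P(E) = 0.756·0.052 + 0.253·0.948 = 0.039312 + 0.23984 = 0.27916.
By Bayes' theorem, P(H|E) = 0.039312 / 0.27916 = 0.141.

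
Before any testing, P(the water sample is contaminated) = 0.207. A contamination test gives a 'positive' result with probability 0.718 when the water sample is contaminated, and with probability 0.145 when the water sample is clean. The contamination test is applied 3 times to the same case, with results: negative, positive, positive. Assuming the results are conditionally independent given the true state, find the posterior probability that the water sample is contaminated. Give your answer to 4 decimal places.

Posterior P(H) ≈ 0.6786

Let H be the event that the water sample is contaminated; start with P(H) = 0.207. P('positive'|H) = 0.718, P('positive'|¬H) = 0.145.
Update on result 1 ('negative'): P(H) ← 0.282·0.2070 / (0.282·0.2070 + 0.855·0.7930) = 0.058374/0.73639 = 0.0793.
Update on result 2 ('positive'): P(H) ← 0.718·0.0793 / (0.718·0.0793 + 0.145·0.9207) = 0.056916/0.19042 = 0.2989.
Update on result 3 ('positive'): P(H) ← 0.718·0.2989 / (0.718·0.2989 + 0.145·0.7011) = 0.21461/0.31627 = 0.6786.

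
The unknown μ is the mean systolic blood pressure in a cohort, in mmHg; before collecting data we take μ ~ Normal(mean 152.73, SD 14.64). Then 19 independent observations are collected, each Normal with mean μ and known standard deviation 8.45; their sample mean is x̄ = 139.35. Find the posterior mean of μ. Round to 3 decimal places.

Posterior mean ≈ 139.581

With known σ, the Normal prior is conjugate. Weight on the data is w = (n/σ²)/(n/σ² + 1/τ₀²) = 0.266097/(0.266097+0.00466571) = 0.98277.
Posterior mean = w·x̄ + (1−w)·μ₀ = 0.98277·139.35 + 0.017232·152.73 = 139.581.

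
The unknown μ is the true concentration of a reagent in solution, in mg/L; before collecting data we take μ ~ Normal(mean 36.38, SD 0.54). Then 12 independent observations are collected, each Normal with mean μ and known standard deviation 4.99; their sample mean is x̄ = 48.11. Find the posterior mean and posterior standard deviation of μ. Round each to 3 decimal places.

Posterior mean ≈ 37.825; posterior SD ≈ 0.506

Prior precision 1/τ₀² = 1/0.54² = 3.42936; data precision n/σ² = 12/4.99² = 0.481926.
Posterior precision = 3.42936 + 0.481926 = 3.91128, giving posterior SD = 1/√3.91128 = 0.506.
Posterior mean = (3.42936·36.38 + 0.481926·48.11) / 3.91128 = 37.825.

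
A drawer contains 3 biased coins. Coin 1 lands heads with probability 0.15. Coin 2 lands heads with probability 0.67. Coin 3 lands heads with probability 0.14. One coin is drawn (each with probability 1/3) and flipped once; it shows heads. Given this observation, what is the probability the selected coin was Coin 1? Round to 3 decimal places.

Posterior probability ≈ 0.156

Tabulate prior·likelihood by source: [1] prior 0.333333, lik 0.15, product 0.05000; [2] prior 0.333333, lik 0.67, product 0.2233; [3] prior 0.333333, lik 0.14, product 0.04667.
Normalizing constant = 0.32000; the posterior for Coin 1 is its product over the sum, 0.05000/0.32000 = 0.156.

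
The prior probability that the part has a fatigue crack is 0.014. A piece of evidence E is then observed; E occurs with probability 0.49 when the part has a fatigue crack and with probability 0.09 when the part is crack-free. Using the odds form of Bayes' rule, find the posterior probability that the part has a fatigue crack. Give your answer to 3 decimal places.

Prior odds = 0.014/(1−0.014) = 0.014199. In log-odds, ln(0.014199) = -4.2546.
Add log likelihood ratio: ln(5.4444) = 1.6946.
Posterior log-odds = -2.5600, so posterior odds = exp(-2.5600) = 0.077304. Converting, P(H|E) = 0.077304/1.0773 = 0.072.

Posterior probability ≈ 0.072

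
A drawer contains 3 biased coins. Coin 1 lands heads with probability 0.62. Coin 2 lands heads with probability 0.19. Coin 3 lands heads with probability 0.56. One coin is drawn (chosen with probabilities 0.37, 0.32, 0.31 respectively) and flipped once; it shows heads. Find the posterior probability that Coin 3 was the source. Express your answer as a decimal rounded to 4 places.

Tabulate prior·likelihood by source: [1] prior 0.37, lik 0.62, product 0.2294; [2] prior 0.32, lik 0.19, product 0.06080; [3] prior 0.31, lik 0.56, product 0.1736.
Normalizing constant = 0.46380; the posterior for Coin 3 is its product over the sum, 0.1736/0.46380 = 0.3743.

Posterior probability ≈ 0.3743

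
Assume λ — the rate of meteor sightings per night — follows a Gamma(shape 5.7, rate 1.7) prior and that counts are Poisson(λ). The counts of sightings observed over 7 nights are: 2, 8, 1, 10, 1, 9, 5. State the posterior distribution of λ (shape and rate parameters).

Posterior: Gamma(shape=41.7, rate=8.7)

The Poisson likelihood adds the total count to the shape and the number of exposure periods to the rate. Here ∑xᵢ = 36 and n = 7, so shape 5.7→41.7 and rate 1.7→8.7.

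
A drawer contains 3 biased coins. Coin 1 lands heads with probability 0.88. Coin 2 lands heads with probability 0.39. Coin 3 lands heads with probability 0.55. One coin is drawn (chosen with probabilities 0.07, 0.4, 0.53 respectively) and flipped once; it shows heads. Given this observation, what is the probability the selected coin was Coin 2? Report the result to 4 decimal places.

Tabulate prior·likelihood by source: [1] prior 0.07, lik 0.88, product 0.06160; [2] prior 0.4, lik 0.39, product 0.1560; [3] prior 0.53, lik 0.55, product 0.2915.
Normalizing constant = 0.50910; the posterior for Coin 2 is its product over the sum, 0.1560/0.50910 = 0.3064.

Posterior probability ≈ 0.3064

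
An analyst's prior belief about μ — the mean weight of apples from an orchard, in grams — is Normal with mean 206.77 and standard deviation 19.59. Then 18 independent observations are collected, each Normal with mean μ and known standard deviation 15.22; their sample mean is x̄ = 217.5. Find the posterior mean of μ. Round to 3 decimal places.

Prior precision 1/τ₀² = 1/19.59² = 0.00260574; data precision n/σ² = 18/15.22² = 0.0777040.
Posterior precision = 0.00260574 + 0.0777040 = 0.0803097.
Posterior mean = (0.00260574·206.77 + 0.0777040·217.5) / 0.0803097 = 217.152.

Posterior mean ≈ 217.152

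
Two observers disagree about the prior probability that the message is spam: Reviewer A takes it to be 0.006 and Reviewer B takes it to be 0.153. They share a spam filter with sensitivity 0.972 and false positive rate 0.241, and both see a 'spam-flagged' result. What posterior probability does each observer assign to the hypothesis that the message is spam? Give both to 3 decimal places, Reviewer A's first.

P('+'|H) = 0.972, P('+'|¬H) = 0.241.
Reviewer A: numerator 0.972·0.006 = 0.0058320; evidence = 0.0058320+0.241·0.994 = 0.24539; posterior = 0.024.
Reviewer B: numerator 0.972·0.153 = 0.14872; evidence = 0.14872+0.241·0.847 = 0.35284; posterior = 0.421.

Reviewer A: 0.024; Reviewer B: 0.421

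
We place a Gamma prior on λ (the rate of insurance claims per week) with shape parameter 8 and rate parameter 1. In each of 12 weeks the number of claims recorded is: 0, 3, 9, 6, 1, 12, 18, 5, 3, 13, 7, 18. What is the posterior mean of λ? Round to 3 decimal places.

Posterior mean ≈ 7.923

Total count ∑xᵢ = 95 over n = 12 weeks.
Gamma is conjugate to the Poisson likelihood: posterior is Gamma(shape = 8+95 = 103, rate = 1+12 = 13).
E[λ | data] = 103/13 = 7.923.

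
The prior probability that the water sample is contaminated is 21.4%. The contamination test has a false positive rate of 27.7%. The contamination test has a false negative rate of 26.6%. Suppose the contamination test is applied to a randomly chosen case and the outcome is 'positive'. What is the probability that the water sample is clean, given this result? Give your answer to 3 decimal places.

P(¬H | E) ≈ 0.581

Let H be the event that the water sample is contaminated. P(H) = 0.214, so P(¬H) = 0.786. With E the 'positive' result, P(E|H) = 0.734 and P(E|¬H) = 0.277.
P(E) = 0.734·0.214 + 0.277·0.786 = 0.15708 + 0.21772 = 0.37480.
By Bayes' theorem, P(H|E) = 0.15708 / 0.37480 = 0.419. Hence P(¬H|E) = 1 − 0.419 = 0.581.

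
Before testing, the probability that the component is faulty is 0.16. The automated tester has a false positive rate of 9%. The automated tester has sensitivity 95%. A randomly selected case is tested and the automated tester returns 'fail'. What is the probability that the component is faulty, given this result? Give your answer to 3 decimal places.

Write H for 'the component is faulty'. Prior odds H:¬H = 0.16/0.84 = 0.19048. For the 'fail' outcome, the likelihood ratio is 0.95/0.09 = 10.556.
Posterior odds = 0.19048 × 10.556 = 2.0106, so P(H|E) = 2.0106/(1+2.0106) = 0.668.

P(H | E) ≈ 0.668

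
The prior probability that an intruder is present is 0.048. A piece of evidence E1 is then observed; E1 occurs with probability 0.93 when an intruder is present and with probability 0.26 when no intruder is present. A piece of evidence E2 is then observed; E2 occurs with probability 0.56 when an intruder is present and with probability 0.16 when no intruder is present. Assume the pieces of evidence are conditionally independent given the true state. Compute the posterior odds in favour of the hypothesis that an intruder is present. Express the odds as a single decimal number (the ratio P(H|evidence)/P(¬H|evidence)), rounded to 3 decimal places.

Prior odds = 0.048/(1−0.048) = 0.050420. In log-odds, ln(0.050420) = -2.9874.
Add log likelihood ratios: ln(3.5769) + ln(3.5000) = 2.5273.
Posterior log-odds = -0.46010, so posterior odds = exp(-0.46010) = 0.63122.

Posterior odds ≈ 0.631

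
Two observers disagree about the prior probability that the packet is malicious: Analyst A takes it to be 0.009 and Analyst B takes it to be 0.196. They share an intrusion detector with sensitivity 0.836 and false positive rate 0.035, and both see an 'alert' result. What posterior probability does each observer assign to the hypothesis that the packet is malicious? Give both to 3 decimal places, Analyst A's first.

Analyst A: 0.178; Analyst B: 0.853

The likelihood ratio for an 'alert' result is 0.836/0.035 = 23.886.
Analyst A: prior odds 0.009/0.991 = 0.0090817; posterior odds 0.21692; posterior probability 0.178.
Analyst B: prior odds 0.196/0.804 = 0.24378; posterior odds 5.8229; posterior probability 0.853.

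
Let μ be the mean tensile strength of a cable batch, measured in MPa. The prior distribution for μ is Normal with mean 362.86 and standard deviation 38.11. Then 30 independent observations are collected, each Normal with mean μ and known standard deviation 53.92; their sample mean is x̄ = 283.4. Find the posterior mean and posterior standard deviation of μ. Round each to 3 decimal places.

Posterior mean ≈ 288.370; posterior SD ≈ 9.532

Prior precision 1/τ₀² = 1/38.11² = 0.00068853; data precision n/σ² = 30/53.92² = 0.0103186.
Posterior precision = 0.00068853 + 0.0103186 = 0.0110071, giving posterior SD = 1/√0.0110071 = 9.532.
Posterior mean = (0.00068853·362.86 + 0.0103186·283.4) / 0.0110071 = 288.370.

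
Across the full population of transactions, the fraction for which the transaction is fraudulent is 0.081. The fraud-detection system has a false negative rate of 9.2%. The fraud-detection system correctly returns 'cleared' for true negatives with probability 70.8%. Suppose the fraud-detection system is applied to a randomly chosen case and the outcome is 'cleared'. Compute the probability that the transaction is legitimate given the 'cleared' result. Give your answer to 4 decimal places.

Let H be the event that the transaction is fraudulent. P(H) = 0.081, so P(¬H) = 0.919. With E the 'cleared' result, P(E|H) = 0.092 and P(E|¬H) = 0.708.
P(E) = 0.092·0.081 + 0.708·0.919 = 0.0074520 + 0.65065 = 0.65810.
By Bayes' theorem, P(H|E) = 0.0074520 / 0.65810 = 0.0113. Hence P(¬H|E) = 1 − 0.0113 = 0.9887.

P(¬H | E) ≈ 0.9887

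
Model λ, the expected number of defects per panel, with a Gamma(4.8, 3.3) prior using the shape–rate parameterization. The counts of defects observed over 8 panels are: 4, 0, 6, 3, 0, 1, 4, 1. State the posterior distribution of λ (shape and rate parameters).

Posterior: Gamma(shape=23.8, rate=11.3)

The Poisson likelihood adds the total count to the shape and the number of exposure periods to the rate. Here ∑xᵢ = 19 and n = 8, so shape 4.8→23.8 and rate 3.3→11.3.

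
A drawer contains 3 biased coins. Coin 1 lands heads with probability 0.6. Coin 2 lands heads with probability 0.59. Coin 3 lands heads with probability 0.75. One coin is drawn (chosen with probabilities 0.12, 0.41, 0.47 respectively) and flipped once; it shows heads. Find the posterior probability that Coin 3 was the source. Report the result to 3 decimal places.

P(heads|C1) = 0.6; P(heads|C2) = 0.59; P(heads|C3) = 0.75.
Prior × likelihood for each source: 0.12·0.6=0.07200, 0.41·0.59=0.2419, 0.47·0.75=0.3525. Summing gives P(heads) = 0.66640.
P(Coin 3 | heads) = 0.3525 / 0.66640 = 0.529.

Posterior probability ≈ 0.529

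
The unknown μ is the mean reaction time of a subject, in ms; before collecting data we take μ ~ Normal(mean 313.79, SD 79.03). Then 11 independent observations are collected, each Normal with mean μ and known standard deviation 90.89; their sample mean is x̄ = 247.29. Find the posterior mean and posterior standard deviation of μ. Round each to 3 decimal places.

Posterior mean ≈ 254.428; posterior SD ≈ 25.892

Prior precision 1/τ₀² = 1/79.03² = 0.00016011; data precision n/σ² = 11/90.89² = 0.00133156.
Posterior precision = 0.00016011 + 0.00133156 = 0.00149167, giving posterior SD = 1/√0.00149167 = 25.892.
Posterior mean = (0.00016011·313.79 + 0.00133156·247.29) / 0.00149167 = 254.428.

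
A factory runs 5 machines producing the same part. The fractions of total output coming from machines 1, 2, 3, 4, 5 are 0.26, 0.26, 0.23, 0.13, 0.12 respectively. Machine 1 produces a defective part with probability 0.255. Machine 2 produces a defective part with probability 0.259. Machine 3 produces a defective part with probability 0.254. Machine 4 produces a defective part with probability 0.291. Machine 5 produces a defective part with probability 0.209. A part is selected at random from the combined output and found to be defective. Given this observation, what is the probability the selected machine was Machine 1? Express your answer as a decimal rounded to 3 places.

Tabulate prior·likelihood by source: [1] prior 0.26, lik 0.255, product 0.06630; [2] prior 0.26, lik 0.259, product 0.06734; [3] prior 0.23, lik 0.254, product 0.05842; [4] prior 0.13, lik 0.291, product 0.03783; [5] prior 0.12, lik 0.209, product 0.02508.
Normalizing constant = 0.25497; the posterior for Machine 1 is its product over the sum, 0.06630/0.25497 = 0.260.

Posterior probability ≈ 0.260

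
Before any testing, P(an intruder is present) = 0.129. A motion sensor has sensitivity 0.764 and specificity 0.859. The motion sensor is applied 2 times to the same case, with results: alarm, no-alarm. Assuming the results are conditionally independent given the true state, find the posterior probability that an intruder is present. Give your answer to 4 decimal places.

With H the event that an intruder is present, the joint likelihood of the observed sequence is P(data|H) = 0.764·0.236 = 0.18030 and P(data|¬H) = 0.141·0.859 = 0.12112.
Bayes: P(H|data) = 0.129·0.18030 / (0.129·0.18030 + 0.871·0.12112) = 0.023259/0.12875 = 0.1806.

Posterior P(H) ≈ 0.1806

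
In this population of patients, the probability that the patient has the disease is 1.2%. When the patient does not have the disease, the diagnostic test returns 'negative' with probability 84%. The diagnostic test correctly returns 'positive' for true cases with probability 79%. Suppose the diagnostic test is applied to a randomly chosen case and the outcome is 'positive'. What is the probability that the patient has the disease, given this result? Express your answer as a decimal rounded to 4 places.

P(H | E) ≈ 0.0566

Let H be the event that the patient has the disease. P(H) = 0.012, so P(¬H) = 0.988. With E the 'positive' result, P(E|H) = 0.79 and P(E|¬H) = 0.16.
P(E) = 0.79·0.012 + 0.16·0.988 = 0.0094800 + 0.15808 = 0.16756.
By Bayes' theorem, P(H|E) = 0.0094800 / 0.16756 = 0.0566.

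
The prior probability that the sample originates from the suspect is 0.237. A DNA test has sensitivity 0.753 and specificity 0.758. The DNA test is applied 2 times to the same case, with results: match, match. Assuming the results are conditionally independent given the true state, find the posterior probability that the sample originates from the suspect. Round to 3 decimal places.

Let H be the event that the sample originates from the suspect; start with P(H) = 0.237. P('match'|H) = 0.753, P('match'|¬H) = 0.242.
Update on result 1 ('match'): P(H) ← 0.753·0.2370 / (0.753·0.2370 + 0.242·0.7630) = 0.17846/0.36311 = 0.4915.
Update on result 2 ('match'): P(H) ← 0.753·0.4915 / (0.753·0.4915 + 0.242·0.5085) = 0.37009/0.49315 = 0.7505.

Posterior P(H) ≈ 0.750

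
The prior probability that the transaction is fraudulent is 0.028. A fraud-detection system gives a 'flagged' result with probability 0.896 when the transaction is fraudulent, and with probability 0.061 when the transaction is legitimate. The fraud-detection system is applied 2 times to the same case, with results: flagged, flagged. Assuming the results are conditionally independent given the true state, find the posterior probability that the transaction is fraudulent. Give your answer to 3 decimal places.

Let H be the event that the transaction is fraudulent; start with P(H) = 0.028. P('flagged'|H) = 0.896, P('flagged'|¬H) = 0.061.
Update on result 1 ('flagged'): P(H) ← 0.896·0.0280 / (0.896·0.0280 + 0.061·0.9720) = 0.025088/0.084380 = 0.2973.
Update on result 2 ('flagged'): P(H) ← 0.896·0.2973 / (0.896·0.2973 + 0.061·0.7027) = 0.26640/0.30926 = 0.8614.

Posterior P(H) ≈ 0.861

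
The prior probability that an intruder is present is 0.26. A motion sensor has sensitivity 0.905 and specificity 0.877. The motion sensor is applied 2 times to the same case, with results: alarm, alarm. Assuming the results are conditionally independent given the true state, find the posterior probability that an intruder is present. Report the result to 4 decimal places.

Let H be the event that an intruder is present; start with P(H) = 0.26. P('alarm'|H) = 0.905, P('alarm'|¬H) = 0.123.
Update on result 1 ('alarm'): P(H) ← 0.905·0.2600 / (0.905·0.2600 + 0.123·0.7400) = 0.23530/0.32632 = 0.7211.
Update on result 2 ('alarm'): P(H) ← 0.905·0.7211 / (0.905·0.7211 + 0.123·0.2789) = 0.65257/0.68688 = 0.9501.

Posterior P(H) ≈ 0.9501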